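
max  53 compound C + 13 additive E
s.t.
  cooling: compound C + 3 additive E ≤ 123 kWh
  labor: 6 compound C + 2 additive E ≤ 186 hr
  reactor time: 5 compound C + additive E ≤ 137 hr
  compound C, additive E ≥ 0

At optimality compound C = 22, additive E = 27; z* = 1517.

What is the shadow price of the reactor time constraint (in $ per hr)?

7

Check each constraint at x*: cooling 103/123 (slack 20); labor 186/186 (tight); reactor time 137/137 (tight).
By complementary slackness, y = 0 for the non-binding constraint.
The binding rows give the dual system: 6·y_labor + 5·y_reactor time = 53 and 2·y_labor + 1·y_reactor time = 13.
→ y_labor = 3 and y_reactor time = 7.
Shadow price of reactor time = 7.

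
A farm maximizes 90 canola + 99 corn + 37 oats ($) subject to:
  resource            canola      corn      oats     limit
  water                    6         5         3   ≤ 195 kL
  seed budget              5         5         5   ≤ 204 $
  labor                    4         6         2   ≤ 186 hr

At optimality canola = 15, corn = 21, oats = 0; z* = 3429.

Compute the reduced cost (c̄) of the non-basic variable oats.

At the optimum: water uses 195 of 195 (binding); seed budget uses 180 of 204 (slack = 24); labor uses 186 of 186 (binding).
By complementary slackness, y = 0 for the non-binding constraint.
Dual feasibility on the basic columns requires 6·y_water + 4·y_labor = 90, 5·y_water + 6·y_labor = 99.
→ y_water = 9 and y_labor = 9.
Reduced cost of oats: c₃ − yᵀa₃ = 37 − (9·3 + 9·2) = 37 − 45 = -8.

-8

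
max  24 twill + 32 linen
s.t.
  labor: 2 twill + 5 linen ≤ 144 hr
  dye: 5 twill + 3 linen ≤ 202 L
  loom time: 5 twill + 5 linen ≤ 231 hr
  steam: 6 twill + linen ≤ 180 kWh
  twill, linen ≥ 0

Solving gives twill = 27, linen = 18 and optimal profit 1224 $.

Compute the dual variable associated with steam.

2

At the optimum: labor uses 144 of 144 (binding); dye uses 189 of 202 (slack = 13); loom time uses 225 of 231 (slack = 6); steam uses 180 of 180 (binding).
Since dye, loom time are not tight, their duals are 0.
From A_Bᵀ y = c: 2·y_labor + 6·y_steam = 24; 5·y_labor + 1·y_steam = 32.
This yields shadow prices y_labor = 6, y_steam = 2.
Shadow price of steam = 2.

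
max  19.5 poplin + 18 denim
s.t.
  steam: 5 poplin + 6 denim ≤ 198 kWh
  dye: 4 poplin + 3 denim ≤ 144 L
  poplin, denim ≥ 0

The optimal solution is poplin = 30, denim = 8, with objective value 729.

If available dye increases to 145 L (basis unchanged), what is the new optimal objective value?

732

Both steam and dye are binding at x*.
From A_Bᵀ y = c: 5·y_steam + 4·y_dye = 19.5; 6·y_steam + 3·y_dye = 18.
Solving: y_steam = 1.5, y_dye = 3.
Δz = y_dye·Δb = 3 × (1) = 3, so new z* = 729 + 3 = 732.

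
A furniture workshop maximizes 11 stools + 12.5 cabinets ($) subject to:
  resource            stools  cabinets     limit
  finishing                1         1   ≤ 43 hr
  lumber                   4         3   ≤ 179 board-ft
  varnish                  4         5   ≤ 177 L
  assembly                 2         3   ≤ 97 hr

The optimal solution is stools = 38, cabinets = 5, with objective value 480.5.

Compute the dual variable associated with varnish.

1.5

At the optimum: finishing uses 43 of 43 (binding); lumber uses 167 of 179 (slack = 12); varnish uses 177 of 177 (binding); assembly uses 91 of 97 (slack = 6).
Slack constraints have shadow price 0 (complementary slackness).
The binding rows give the dual system: 1·y_finishing + 4·y_varnish = 11 and 1·y_finishing + 5·y_varnish = 12.5.
→ y_finishing = 5 and y_varnish = 1.5.
Shadow price of varnish = 1.5.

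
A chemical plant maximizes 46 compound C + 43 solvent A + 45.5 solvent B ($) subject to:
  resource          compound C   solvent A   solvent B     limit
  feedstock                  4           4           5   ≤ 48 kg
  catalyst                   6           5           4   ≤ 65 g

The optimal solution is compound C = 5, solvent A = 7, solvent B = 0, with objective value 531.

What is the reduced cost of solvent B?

Check each constraint at x*: feedstock 48/48 (tight); catalyst 65/65 (tight).
The binding rows give the dual system: 4·y_feedstock + 6·y_catalyst = 46 and 4·y_feedstock + 5·y_catalyst = 43.
Solving: y_feedstock = 7, y_catalyst = 3.
Reduced cost of solvent B: c₃ − yᵀa₃ = 45.5 − (7·5 + 3·4) = 45.5 − 47 = -1.5.

-1.5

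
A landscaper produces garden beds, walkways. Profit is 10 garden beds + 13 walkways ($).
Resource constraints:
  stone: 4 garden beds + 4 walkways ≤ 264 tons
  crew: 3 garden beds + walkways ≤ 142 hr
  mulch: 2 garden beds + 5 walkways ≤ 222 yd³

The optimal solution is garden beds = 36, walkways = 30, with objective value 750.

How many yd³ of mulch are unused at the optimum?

mulch used = 2·36 + 5·30 = 222; slack = 222 − 222 = 0.

0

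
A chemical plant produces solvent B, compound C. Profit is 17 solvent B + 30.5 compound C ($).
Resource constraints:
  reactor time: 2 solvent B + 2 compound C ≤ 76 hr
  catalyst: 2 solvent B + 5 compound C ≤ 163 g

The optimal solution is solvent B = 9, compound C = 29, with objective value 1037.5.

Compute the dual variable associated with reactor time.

At the optimum: reactor time uses 76 of 76 (binding); catalyst uses 163 of 163 (binding).
From A_Bᵀ y = c: 2·y_reactor time + 2·y_catalyst = 17; 2·y_reactor time + 5·y_catalyst = 30.5.
This yields shadow prices y_reactor time = 4, y_catalyst = 4.5.
Shadow price of reactor time = 4.

4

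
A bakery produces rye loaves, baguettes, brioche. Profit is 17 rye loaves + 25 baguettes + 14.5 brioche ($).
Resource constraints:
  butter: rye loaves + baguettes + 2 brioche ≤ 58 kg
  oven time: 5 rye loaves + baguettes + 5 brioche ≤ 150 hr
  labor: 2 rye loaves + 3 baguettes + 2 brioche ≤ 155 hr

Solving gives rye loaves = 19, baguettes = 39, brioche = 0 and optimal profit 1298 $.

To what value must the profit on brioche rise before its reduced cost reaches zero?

Check each constraint at x*: butter 58/58 (tight); oven time 134/150 (slack 16); labor 155/155 (tight).
By complementary slackness, y = 0 for the non-binding constraint.
The binding rows give the dual system: 1·y_butter + 2·y_labor = 17 and 1·y_butter + 3·y_labor = 25.
Solving: y_butter = 1, y_labor = 8.
brioche enters the basis when its profit ≥ yᵀa₃ = 1·2 + 8·2 = 18.

18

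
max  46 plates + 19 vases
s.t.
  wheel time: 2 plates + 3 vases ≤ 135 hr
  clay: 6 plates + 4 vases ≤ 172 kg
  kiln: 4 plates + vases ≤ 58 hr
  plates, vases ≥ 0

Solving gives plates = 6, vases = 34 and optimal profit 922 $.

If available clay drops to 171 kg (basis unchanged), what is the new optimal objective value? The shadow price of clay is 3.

919

Δb = -1, so new z* = 922 + (3)·(-1) = 922 − 3 = 919.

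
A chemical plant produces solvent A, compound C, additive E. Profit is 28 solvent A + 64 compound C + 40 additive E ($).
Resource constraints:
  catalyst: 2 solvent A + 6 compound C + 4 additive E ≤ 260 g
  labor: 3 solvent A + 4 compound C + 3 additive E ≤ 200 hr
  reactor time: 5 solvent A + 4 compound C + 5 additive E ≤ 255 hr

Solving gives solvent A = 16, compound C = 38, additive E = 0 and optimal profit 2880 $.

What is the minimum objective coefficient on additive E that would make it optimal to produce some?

44

At the optimum: catalyst uses 260 of 260 (binding); labor uses 200 of 200 (binding); reactor time uses 232 of 255 (slack = 23).
Since reactor time is not tight, its dual is 0.
The binding rows give the dual system: 2·y_catalyst + 3·y_labor = 28 and 6·y_catalyst + 4·y_labor = 64.
→ y_catalyst = 8 and y_labor = 4.
additive E enters the basis when its profit ≥ yᵀa₃ = 8·4 + 4·3 = 44.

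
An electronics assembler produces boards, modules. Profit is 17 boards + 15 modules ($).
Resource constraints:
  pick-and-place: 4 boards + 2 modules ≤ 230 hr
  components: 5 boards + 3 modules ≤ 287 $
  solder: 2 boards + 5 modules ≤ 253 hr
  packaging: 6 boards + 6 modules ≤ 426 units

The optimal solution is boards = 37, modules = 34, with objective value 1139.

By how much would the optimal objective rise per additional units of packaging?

Check each constraint at x*: pick-and-place 216/230 (slack 14); components 287/287 (tight); solder 244/253 (slack 9); packaging 426/426 (tight).
By complementary slackness, y = 0 for the non-binding constraints.
From A_Bᵀ y = c: 5·y_components + 6·y_packaging = 17; 3·y_components + 6·y_packaging = 15.
Solving: y_components = 1, y_packaging = 2.
Shadow price of packaging = 2.

2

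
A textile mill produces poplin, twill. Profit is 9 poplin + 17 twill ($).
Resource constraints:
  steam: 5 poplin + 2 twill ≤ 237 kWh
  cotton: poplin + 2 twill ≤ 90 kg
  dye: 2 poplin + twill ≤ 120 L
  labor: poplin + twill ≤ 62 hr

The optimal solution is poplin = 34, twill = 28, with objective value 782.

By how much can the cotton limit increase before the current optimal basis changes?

34

Binding constraints: cotton, labor. The basis is B = [[1,2],[1,1]] with det -1.
Per unit increase in cotton, x* moves by d = (-1, 1).
The basis stays optimal until poplin reaches 0; allowable increase = 34 kg.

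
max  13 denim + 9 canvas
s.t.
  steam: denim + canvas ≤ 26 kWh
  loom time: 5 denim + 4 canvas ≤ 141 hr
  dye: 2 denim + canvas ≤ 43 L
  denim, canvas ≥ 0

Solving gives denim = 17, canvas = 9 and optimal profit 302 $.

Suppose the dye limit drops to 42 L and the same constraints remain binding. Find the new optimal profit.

Check each constraint at x*: steam 26/26 (tight); loom time 121/141 (slack 20); dye 43/43 (tight).
By complementary slackness, y = 0 for the non-binding constraint.
From A_Bᵀ y = c: 1·y_steam + 2·y_dye = 13; 1·y_steam + 1·y_dye = 9.
Solving: y_steam = 5, y_dye = 4.
Δz = y_dye·Δb = 4 × (-1) = -4, so new z* = 302 − 4 = 298.

298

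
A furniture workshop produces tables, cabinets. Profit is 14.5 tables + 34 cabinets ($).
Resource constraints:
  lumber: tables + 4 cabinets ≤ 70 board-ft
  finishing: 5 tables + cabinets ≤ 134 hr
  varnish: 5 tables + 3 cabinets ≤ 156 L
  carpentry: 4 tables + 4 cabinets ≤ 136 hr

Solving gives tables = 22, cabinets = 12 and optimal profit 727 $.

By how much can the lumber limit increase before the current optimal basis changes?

Binding constraints: lumber, carpentry. The basis is B = [[1,4],[4,4]] with det -12.
Per unit increase in lumber, x* moves by d = (-0.3333, 0.3333).
The basis stays optimal until tables reaches 0; allowable increase = 66 board-ft.

66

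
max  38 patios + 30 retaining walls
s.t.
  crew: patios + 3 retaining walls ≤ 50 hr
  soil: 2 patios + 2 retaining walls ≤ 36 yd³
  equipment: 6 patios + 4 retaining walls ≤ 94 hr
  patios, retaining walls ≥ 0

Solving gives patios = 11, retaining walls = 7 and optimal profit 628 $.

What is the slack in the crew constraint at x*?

18

crew used = 1·11 + 3·7 = 32; slack = 50 − 32 = 18.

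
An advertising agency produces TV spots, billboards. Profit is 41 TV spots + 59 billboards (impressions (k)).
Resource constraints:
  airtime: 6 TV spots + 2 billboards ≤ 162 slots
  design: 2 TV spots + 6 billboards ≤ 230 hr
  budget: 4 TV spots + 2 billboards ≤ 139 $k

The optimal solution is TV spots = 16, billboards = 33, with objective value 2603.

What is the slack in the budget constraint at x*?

9

budget used = 4·16 + 2·33 = 130; slack = 139 − 130 = 9.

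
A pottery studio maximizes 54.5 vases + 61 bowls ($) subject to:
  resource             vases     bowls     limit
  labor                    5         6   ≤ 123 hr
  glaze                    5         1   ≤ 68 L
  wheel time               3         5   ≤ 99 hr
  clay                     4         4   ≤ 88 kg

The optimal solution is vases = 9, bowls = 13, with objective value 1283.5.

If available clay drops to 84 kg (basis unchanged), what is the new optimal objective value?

At the optimum: labor uses 123 of 123 (binding); glaze uses 58 of 68 (slack = 10); wheel time uses 92 of 99 (slack = 7); clay uses 88 of 88 (binding).
Since glaze, wheel time are not tight, their duals are 0.
Dual feasibility on the basic columns requires 5·y_labor + 4·y_clay = 54.5, 6·y_labor + 4·y_clay = 61.
This yields shadow prices y_labor = 6.5, y_clay = 5.5.
Δz = y_clay·Δb = 5.5 × (-4) = -22, so new z* = 1283.5 − 22 = 1261.5.

1261.5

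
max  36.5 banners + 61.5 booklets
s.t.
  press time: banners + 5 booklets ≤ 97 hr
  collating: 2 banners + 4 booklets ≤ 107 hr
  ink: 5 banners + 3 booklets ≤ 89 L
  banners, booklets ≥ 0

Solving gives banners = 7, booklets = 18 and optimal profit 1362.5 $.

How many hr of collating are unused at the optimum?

21

collating used = 2·7 + 4·18 = 86; slack = 107 − 86 = 21.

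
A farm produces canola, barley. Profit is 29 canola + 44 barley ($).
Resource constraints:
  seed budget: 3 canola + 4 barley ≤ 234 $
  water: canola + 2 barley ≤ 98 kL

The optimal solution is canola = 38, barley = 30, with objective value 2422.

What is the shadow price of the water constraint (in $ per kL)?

At the optimum: seed budget uses 234 of 234 (binding); water uses 98 of 98 (binding).
Dual feasibility on the basic columns requires 3·y_seed budget + 1·y_water = 29, 4·y_seed budget + 2·y_water = 44.
→ y_seed budget = 7 and y_water = 8.
Shadow price of water = 8.

8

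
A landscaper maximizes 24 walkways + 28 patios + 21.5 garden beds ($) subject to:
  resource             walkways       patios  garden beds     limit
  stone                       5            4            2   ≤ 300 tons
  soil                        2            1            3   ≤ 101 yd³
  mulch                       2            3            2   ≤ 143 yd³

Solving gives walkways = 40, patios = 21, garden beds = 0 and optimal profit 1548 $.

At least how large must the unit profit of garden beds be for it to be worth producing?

Binding: soil and mulch. Non-binding: stone (16 unused).
Slack constraints have shadow price 0 (complementary slackness).
The binding rows give the dual system: 2·y_soil + 2·y_mulch = 24 and 1·y_soil + 3·y_mulch = 28.
Solving: y_soil = 4, y_mulch = 8.
garden beds enters the basis when its profit ≥ yᵀa₃ = 4·3 + 8·2 = 28.

28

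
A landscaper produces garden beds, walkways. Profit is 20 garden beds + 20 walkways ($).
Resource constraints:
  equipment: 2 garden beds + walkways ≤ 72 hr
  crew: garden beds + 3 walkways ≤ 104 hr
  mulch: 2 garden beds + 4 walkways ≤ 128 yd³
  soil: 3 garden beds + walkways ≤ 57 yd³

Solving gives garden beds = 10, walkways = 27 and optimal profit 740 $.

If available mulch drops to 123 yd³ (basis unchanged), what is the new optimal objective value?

Binding: mulch and soil. Non-binding: equipment (25 unused), crew (13 unused).
Since equipment, crew are not tight, their duals are 0.
Dual feasibility on the basic columns requires 2·y_mulch + 3·y_soil = 20, 4·y_mulch + 1·y_soil = 20.
→ y_mulch = 4 and y_soil = 4.
Δz = y_mulch·Δb = 4 × (-5) = -20, so new z* = 740 − 20 = 720.

720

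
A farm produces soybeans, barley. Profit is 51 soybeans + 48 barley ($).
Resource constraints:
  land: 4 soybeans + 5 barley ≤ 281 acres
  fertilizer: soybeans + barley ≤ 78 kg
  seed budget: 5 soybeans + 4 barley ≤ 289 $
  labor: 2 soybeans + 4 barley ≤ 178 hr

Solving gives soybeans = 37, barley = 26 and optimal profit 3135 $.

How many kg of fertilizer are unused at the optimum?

fertilizer used = 1·37 + 1·26 = 63; slack = 78 − 63 = 15.

15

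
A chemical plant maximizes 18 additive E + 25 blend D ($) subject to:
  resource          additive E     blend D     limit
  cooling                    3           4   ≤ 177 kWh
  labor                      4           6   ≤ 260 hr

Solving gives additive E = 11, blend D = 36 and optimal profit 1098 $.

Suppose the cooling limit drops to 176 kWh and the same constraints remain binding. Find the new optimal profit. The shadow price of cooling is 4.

Δb = -1, so new z* = 1098 + (4)·(-1) = 1098 − 4 = 1094.

1094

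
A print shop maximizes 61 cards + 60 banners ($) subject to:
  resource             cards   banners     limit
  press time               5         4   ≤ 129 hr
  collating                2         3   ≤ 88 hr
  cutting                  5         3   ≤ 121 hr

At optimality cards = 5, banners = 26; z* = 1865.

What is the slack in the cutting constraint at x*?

cutting used = 5·5 + 3·26 = 103; slack = 121 − 103 = 18.

18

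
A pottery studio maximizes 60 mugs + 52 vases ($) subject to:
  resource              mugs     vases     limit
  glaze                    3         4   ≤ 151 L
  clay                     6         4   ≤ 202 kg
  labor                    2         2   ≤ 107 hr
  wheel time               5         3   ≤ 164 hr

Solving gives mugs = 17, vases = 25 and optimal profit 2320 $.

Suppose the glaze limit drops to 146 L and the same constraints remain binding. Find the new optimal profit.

2290

Binding: glaze and clay. Non-binding: labor (23 unused), wheel time (4 unused).
By complementary slackness, y = 0 for the non-binding constraints.
The binding rows give the dual system: 3·y_glaze + 6·y_clay = 60 and 4·y_glaze + 4·y_clay = 52.
Solving: y_glaze = 6, y_clay = 7.
Δz = y_glaze·Δb = 6 × (-5) = -30, so new z* = 2320 − 30 = 2290.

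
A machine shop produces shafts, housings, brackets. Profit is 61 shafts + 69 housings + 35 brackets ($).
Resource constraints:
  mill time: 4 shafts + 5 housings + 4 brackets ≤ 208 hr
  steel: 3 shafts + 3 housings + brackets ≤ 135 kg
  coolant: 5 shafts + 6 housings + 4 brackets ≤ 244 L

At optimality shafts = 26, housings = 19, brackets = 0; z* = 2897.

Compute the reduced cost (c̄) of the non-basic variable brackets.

-4

Check each constraint at x*: mill time 199/208 (slack 9); steel 135/135 (tight); coolant 244/244 (tight).
By complementary slackness, y = 0 for the non-binding constraint.
From A_Bᵀ y = c: 3·y_steel + 5·y_coolant = 61; 3·y_steel + 6·y_coolant = 69.
→ y_steel = 7 and y_coolant = 8.
Reduced cost of brackets: c₃ − yᵀa₃ = 35 − (7·1 + 8·4) = 35 − 39 = -4.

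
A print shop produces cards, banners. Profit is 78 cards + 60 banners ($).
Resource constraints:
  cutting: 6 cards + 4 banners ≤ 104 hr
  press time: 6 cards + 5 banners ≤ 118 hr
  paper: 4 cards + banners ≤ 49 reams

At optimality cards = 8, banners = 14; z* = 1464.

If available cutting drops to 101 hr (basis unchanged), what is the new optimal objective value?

1449

At the optimum: cutting uses 104 of 104 (binding); press time uses 118 of 118 (binding); paper uses 46 of 49 (slack = 3).
Since paper is not tight, its dual is 0.
The binding rows give the dual system: 6·y_cutting + 6·y_press time = 78 and 4·y_cutting + 5·y_press time = 60.
Solving: y_cutting = 5, y_press time = 8.
Δz = y_cutting·Δb = 5 × (-3) = -15, so new z* = 1464 − 15 = 1449.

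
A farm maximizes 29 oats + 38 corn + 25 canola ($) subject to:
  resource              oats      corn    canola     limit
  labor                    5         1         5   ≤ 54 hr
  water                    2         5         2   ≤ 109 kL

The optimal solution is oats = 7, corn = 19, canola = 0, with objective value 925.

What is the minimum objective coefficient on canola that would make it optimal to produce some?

29

Check each constraint at x*: labor 54/54 (tight); water 109/109 (tight).
Dual feasibility on the basic columns requires 5·y_labor + 2·y_water = 29, 1·y_labor + 5·y_water = 38.
→ y_labor = 3 and y_water = 7.
canola enters the basis when its profit ≥ yᵀa₃ = 3·5 + 7·2 = 29.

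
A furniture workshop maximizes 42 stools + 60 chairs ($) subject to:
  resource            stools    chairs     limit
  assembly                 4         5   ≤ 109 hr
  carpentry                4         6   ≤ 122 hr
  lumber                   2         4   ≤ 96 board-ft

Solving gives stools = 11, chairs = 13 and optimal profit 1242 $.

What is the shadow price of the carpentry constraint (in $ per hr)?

7.5

Binding: assembly and carpentry. Non-binding: lumber (22 unused).
By complementary slackness, y = 0 for the non-binding constraint.
The binding rows give the dual system: 4·y_assembly + 4·y_carpentry = 42 and 5·y_assembly + 6·y_carpentry = 60.
Solving: y_assembly = 3, y_carpentry = 7.5.
Shadow price of carpentry = 7.5.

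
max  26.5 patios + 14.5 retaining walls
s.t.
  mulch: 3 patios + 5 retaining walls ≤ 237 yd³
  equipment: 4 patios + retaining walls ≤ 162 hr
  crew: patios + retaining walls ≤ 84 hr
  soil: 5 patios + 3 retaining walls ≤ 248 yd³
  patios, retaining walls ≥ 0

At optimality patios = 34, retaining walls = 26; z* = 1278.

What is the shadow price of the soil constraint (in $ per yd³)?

At the optimum: mulch uses 232 of 237 (slack = 5); equipment uses 162 of 162 (binding); crew uses 60 of 84 (slack = 24); soil uses 248 of 248 (binding).
By complementary slackness, y = 0 for the non-binding constraints.
From A_Bᵀ y = c: 4·y_equipment + 5·y_soil = 26.5; 1·y_equipment + 3·y_soil = 14.5.
This yields shadow prices y_equipment = 1, y_soil = 4.5.
Shadow price of soil = 4.5.

4.5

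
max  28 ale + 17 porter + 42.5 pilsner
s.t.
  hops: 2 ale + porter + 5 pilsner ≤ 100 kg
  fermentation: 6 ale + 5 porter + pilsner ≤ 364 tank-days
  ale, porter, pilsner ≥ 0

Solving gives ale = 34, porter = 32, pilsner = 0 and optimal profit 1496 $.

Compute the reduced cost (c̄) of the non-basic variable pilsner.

-6.5

At the optimum: hops uses 100 of 100 (binding); fermentation uses 364 of 364 (binding).
Dual feasibility on the basic columns requires 2·y_hops + 6·y_fermentation = 28, 1·y_hops + 5·y_fermentation = 17.
Solving: y_hops = 9.5, y_fermentation = 1.5.
Reduced cost of pilsner: c₃ − yᵀa₃ = 42.5 − (9.5·5 + 1.5·1) = 42.5 − 49 = -6.5.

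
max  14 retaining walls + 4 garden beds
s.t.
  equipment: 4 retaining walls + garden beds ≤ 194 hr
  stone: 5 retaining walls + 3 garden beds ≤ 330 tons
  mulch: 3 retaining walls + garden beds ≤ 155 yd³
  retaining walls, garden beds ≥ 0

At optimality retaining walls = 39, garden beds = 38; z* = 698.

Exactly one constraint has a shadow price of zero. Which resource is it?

equipment: 194/194 (binding)
stone: 309/330 (slack 21)
mulch: 155/155 (binding)
By complementary slackness, a constraint with positive slack has shadow price 0 → stone.

stone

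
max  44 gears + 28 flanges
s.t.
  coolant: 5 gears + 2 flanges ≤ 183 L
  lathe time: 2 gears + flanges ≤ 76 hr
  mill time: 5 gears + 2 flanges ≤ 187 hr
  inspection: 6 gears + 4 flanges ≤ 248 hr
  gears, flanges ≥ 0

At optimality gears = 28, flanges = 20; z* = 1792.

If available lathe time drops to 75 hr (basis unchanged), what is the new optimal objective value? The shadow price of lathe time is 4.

Δb = -1, so new z* = 1792 + (4)·(-1) = 1792 − 4 = 1788.

1788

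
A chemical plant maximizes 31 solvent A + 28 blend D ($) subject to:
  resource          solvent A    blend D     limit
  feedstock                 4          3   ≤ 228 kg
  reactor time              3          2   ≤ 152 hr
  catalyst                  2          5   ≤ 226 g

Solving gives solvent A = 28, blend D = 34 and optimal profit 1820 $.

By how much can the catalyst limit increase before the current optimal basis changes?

Binding constraints: reactor time, catalyst. The basis is B = [[3,2],[2,5]] with det 11.
Per unit increase in catalyst, x* moves by d = (-0.1818, 0.2727).
The basis stays optimal until solvent A reaches 0; allowable increase = 154 g.

154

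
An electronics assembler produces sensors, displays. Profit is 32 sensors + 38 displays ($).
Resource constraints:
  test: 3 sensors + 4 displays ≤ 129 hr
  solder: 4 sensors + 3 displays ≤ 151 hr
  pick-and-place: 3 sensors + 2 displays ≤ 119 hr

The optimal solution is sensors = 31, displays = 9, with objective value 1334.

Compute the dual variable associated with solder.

At the optimum: test uses 129 of 129 (binding); solder uses 151 of 151 (binding); pick-and-place uses 111 of 119 (slack = 8).
Slack constraints have shadow price 0 (complementary slackness).
The binding rows give the dual system: 3·y_test + 4·y_solder = 32 and 4·y_test + 3·y_solder = 38.
→ y_test = 8 and y_solder = 2.
Shadow price of solder = 2.

2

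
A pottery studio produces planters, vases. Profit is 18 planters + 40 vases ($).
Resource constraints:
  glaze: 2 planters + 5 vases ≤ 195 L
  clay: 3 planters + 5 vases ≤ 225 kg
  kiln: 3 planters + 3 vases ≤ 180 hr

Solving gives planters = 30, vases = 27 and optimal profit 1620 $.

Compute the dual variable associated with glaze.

At the optimum: glaze uses 195 of 195 (binding); clay uses 225 of 225 (binding); kiln uses 171 of 180 (slack = 9).
Slack constraints have shadow price 0 (complementary slackness).
Dual feasibility on the basic columns requires 2·y_glaze + 3·y_clay = 18, 5·y_glaze + 5·y_clay = 40.
This yields shadow prices y_glaze = 6, y_clay = 2.
Shadow price of glaze = 6.

6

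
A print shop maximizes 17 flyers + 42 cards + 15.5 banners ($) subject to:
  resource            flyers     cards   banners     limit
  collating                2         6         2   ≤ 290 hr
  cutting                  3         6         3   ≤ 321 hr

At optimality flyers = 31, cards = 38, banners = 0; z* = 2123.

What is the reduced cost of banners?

-1.5

Check each constraint at x*: collating 290/290 (tight); cutting 321/321 (tight).
The binding rows give the dual system: 2·y_collating + 3·y_cutting = 17 and 6·y_collating + 6·y_cutting = 42.
Solving: y_collating = 4, y_cutting = 3.
Reduced cost of banners: c₃ − yᵀa₃ = 15.5 − (4·2 + 3·3) = 15.5 − 17 = -1.5.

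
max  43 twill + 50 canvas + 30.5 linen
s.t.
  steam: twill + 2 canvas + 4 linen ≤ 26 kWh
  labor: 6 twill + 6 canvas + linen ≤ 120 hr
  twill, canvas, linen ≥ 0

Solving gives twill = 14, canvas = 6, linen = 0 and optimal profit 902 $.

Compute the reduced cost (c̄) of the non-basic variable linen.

Check each constraint at x*: steam 26/26 (tight); labor 120/120 (tight).
The binding rows give the dual system: 1·y_steam + 6·y_labor = 43 and 2·y_steam + 6·y_labor = 50.
This yields shadow prices y_steam = 7, y_labor = 6.
Reduced cost of linen: c₃ − yᵀa₃ = 30.5 − (7·4 + 6·1) = 30.5 − 34 = -3.5.

-3.5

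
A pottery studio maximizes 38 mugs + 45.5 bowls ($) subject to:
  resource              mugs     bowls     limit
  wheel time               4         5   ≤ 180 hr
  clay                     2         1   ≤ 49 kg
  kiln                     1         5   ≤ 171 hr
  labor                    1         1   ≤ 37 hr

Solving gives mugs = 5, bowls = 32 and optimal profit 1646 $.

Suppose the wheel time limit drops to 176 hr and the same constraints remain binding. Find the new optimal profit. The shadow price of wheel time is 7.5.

1616

Δb = -4, so new z* = 1646 + (7.5)·(-4) = 1646 − 30 = 1616.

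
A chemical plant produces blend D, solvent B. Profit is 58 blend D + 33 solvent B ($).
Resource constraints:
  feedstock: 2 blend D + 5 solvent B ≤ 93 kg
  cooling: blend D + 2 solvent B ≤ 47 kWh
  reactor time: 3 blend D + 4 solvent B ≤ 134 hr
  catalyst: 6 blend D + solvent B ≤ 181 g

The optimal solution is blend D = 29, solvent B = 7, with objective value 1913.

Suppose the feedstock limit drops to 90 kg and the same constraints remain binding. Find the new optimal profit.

Binding: feedstock and catalyst. Non-binding: cooling (4 unused), reactor time (19 unused).
By complementary slackness, y = 0 for the non-binding constraints.
Dual feasibility on the basic columns requires 2·y_feedstock + 6·y_catalyst = 58, 5·y_feedstock + 1·y_catalyst = 33.
This yields shadow prices y_feedstock = 5, y_catalyst = 8.
Δz = y_feedstock·Δb = 5 × (-3) = -15, so new z* = 1913 − 15 = 1898.

1898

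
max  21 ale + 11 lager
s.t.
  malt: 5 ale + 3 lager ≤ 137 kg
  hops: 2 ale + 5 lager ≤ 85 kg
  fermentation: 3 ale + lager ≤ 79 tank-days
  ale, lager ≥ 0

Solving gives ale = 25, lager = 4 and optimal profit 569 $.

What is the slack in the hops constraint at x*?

hops used = 2·25 + 5·4 = 70; slack = 85 − 70 = 15.

15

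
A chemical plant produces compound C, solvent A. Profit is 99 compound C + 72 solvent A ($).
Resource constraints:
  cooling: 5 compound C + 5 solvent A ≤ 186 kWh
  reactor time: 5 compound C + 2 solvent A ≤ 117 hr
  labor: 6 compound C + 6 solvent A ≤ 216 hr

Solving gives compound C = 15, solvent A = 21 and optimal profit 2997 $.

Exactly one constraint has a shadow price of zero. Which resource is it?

cooling

cooling: 180/186 (slack 6)
reactor time: 117/117 (binding)
labor: 216/216 (binding)
By complementary slackness, a constraint with positive slack has shadow price 0 → cooling.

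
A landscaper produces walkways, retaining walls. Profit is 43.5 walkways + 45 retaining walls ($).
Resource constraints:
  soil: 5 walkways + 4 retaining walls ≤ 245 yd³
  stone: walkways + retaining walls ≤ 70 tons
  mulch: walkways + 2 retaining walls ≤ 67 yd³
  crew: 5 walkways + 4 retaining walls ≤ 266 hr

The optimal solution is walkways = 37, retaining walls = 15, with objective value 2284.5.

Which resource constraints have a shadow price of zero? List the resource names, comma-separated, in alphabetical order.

crew, stone

soil: 245/245 (binding)
stone: 52/70 (slack 18)
mulch: 67/67 (binding)
crew: 245/266 (slack 21)
By complementary slackness, a constraint with positive slack has shadow price 0 → crew, stone.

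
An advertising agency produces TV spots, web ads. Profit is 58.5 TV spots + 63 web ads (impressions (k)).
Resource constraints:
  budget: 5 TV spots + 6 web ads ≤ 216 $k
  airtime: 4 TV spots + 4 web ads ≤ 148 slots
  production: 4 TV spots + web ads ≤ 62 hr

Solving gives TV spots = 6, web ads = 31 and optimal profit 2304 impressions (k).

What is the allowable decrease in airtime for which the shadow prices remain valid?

4

Binding constraints: budget, airtime. The basis is B = [[5,6],[4,4]] with det -4.
Per unit decrease in airtime, x* moves by d = (-1.5, 1.25).
The basis stays optimal until TV spots reaches 0; allowable decrease = 4 slots.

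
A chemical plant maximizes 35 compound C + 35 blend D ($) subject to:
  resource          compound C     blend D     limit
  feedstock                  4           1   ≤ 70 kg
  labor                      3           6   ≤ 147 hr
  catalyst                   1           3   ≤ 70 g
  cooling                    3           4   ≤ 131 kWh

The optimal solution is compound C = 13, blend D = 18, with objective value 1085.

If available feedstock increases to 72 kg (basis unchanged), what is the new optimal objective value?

1095

Check each constraint at x*: feedstock 70/70 (tight); labor 147/147 (tight); catalyst 67/70 (slack 3); cooling 111/131 (slack 20).
By complementary slackness, y = 0 for the non-binding constraints.
Dual feasibility on the basic columns requires 4·y_feedstock + 3·y_labor = 35, 1·y_feedstock + 6·y_labor = 35.
This yields shadow prices y_feedstock = 5, y_labor = 5.
Δz = y_feedstock·Δb = 5 × (2) = 10, so new z* = 1085 + 10 = 1095.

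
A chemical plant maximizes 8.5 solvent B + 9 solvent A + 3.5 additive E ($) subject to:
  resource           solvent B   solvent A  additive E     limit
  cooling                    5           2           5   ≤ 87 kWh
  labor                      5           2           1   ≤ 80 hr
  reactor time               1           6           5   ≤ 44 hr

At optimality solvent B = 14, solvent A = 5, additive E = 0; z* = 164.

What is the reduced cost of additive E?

At the optimum: cooling uses 80 of 87 (slack = 7); labor uses 80 of 80 (binding); reactor time uses 44 of 44 (binding).
Slack constraints have shadow price 0 (complementary slackness).
Dual feasibility on the basic columns requires 5·y_labor + 1·y_reactor time = 8.5, 2·y_labor + 6·y_reactor time = 9.
This yields shadow prices y_labor = 1.5, y_reactor time = 1.
Reduced cost of additive E: c₃ − yᵀa₃ = 3.5 − (1.5·1 + 1·5) = 3.5 − 6.5 = -3.

-3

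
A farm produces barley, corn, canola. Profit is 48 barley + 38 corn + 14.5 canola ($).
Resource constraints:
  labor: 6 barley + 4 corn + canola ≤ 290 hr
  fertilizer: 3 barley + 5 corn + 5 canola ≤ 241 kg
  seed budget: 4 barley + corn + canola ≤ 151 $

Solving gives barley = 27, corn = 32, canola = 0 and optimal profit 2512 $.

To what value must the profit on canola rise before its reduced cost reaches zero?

At the optimum: labor uses 290 of 290 (binding); fertilizer uses 241 of 241 (binding); seed budget uses 140 of 151 (slack = 11).
By complementary slackness, y = 0 for the non-binding constraint.
From A_Bᵀ y = c: 6·y_labor + 3·y_fertilizer = 48; 4·y_labor + 5·y_fertilizer = 38.
→ y_labor = 7 and y_fertilizer = 2.
canola enters the basis when its profit ≥ yᵀa₃ = 7·1 + 2·5 = 17.

17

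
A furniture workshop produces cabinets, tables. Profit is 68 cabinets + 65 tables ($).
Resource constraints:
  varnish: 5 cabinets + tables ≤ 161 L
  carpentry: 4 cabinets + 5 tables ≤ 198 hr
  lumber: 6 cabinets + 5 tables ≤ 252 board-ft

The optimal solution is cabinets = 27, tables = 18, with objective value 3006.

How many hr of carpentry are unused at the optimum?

carpentry used = 4·27 + 5·18 = 198; slack = 198 − 198 = 0.

0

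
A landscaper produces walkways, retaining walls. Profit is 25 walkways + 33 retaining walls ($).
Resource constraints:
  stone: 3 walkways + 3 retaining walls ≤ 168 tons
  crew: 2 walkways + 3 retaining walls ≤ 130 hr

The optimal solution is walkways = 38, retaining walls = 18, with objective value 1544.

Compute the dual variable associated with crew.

Check each constraint at x*: stone 168/168 (tight); crew 130/130 (tight).
From A_Bᵀ y = c: 3·y_stone + 2·y_crew = 25; 3·y_stone + 3·y_crew = 33.
This yields shadow prices y_stone = 3, y_crew = 8.
Shadow price of crew = 8.

8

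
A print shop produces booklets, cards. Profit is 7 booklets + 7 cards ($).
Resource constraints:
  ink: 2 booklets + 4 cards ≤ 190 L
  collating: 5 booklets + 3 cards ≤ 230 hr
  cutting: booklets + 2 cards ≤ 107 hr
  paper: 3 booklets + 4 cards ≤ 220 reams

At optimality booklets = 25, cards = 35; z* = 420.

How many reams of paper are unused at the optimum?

paper used = 3·25 + 4·35 = 215; slack = 220 − 215 = 5.

5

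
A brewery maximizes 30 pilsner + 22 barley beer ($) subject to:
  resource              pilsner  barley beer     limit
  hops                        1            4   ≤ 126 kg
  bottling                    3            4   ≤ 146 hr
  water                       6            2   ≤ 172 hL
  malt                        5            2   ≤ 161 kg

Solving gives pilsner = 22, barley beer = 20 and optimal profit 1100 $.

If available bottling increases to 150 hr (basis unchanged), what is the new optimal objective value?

1116

At the optimum: hops uses 102 of 126 (slack = 24); bottling uses 146 of 146 (binding); water uses 172 of 172 (binding); malt uses 150 of 161 (slack = 11).
Slack constraints have shadow price 0 (complementary slackness).
From A_Bᵀ y = c: 3·y_bottling + 6·y_water = 30; 4·y_bottling + 2·y_water = 22.
→ y_bottling = 4 and y_water = 3.
Δz = y_bottling·Δb = 4 × (4) = 16, so new z* = 1100 + 16 = 1116.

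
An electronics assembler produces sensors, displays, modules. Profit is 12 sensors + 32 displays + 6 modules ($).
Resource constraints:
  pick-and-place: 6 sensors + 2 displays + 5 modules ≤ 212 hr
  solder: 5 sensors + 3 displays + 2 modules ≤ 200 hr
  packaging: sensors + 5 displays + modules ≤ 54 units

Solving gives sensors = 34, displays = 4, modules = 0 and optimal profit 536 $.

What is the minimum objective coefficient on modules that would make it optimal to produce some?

11

Check each constraint at x*: pick-and-place 212/212 (tight); solder 182/200 (slack 18); packaging 54/54 (tight).
By complementary slackness, y = 0 for the non-binding constraint.
Dual feasibility on the basic columns requires 6·y_pick-and-place + 1·y_packaging = 12, 2·y_pick-and-place + 5·y_packaging = 32.
→ y_pick-and-place = 1 and y_packaging = 6.
modules enters the basis when its profit ≥ yᵀa₃ = 1·5 + 6·1 = 11.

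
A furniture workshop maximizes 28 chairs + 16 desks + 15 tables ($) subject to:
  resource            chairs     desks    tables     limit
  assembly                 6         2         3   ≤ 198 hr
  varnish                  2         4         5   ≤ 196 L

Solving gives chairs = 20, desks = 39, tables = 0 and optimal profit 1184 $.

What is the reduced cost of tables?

At the optimum: assembly uses 198 of 198 (binding); varnish uses 196 of 196 (binding).
From A_Bᵀ y = c: 6·y_assembly + 2·y_varnish = 28; 2·y_assembly + 4·y_varnish = 16.
Solving: y_assembly = 4, y_varnish = 2.
Reduced cost of tables: c₃ − yᵀa₃ = 15 − (4·3 + 2·5) = 15 − 22 = -7.

-7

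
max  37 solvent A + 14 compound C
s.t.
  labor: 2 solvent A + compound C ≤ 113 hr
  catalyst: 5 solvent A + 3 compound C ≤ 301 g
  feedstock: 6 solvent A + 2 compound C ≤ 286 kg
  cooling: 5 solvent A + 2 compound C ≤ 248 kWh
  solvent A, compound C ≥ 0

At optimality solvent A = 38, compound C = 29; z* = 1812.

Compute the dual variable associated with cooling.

At the optimum: labor uses 105 of 113 (slack = 8); catalyst uses 277 of 301 (slack = 24); feedstock uses 286 of 286 (binding); cooling uses 248 of 248 (binding).
By complementary slackness, y = 0 for the non-binding constraints.
From A_Bᵀ y = c: 6·y_feedstock + 5·y_cooling = 37; 2·y_feedstock + 2·y_cooling = 14.
This yields shadow prices y_feedstock = 2, y_cooling = 5.
Shadow price of cooling = 5.

5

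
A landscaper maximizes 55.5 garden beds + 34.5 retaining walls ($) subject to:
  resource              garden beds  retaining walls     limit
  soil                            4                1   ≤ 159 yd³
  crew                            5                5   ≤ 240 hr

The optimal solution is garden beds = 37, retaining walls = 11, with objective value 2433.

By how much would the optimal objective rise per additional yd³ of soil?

7

Both soil and crew are binding at x*.
The binding rows give the dual system: 4·y_soil + 5·y_crew = 55.5 and 1·y_soil + 5·y_crew = 34.5.
Solving: y_soil = 7, y_crew = 5.5.
Shadow price of soil = 7.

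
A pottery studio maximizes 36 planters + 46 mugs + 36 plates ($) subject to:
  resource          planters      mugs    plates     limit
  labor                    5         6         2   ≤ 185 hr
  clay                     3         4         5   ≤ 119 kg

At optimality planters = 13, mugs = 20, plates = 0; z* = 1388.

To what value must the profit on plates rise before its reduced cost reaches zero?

41

Check each constraint at x*: labor 185/185 (tight); clay 119/119 (tight).
From A_Bᵀ y = c: 5·y_labor + 3·y_clay = 36; 6·y_labor + 4·y_clay = 46.
→ y_labor = 3 and y_clay = 7.
plates enters the basis when its profit ≥ yᵀa₃ = 3·2 + 7·5 = 41.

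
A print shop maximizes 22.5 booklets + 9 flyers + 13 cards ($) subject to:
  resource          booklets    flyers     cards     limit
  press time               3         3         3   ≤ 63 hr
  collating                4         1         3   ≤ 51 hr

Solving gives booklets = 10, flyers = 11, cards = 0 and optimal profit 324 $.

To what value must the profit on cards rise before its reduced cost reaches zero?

18

At the optimum: press time uses 63 of 63 (binding); collating uses 51 of 51 (binding).
From A_Bᵀ y = c: 3·y_press time + 4·y_collating = 22.5; 3·y_press time + 1·y_collating = 9.
→ y_press time = 1.5 and y_collating = 4.5.
cards enters the basis when its profit ≥ yᵀa₃ = 1.5·3 + 4.5·3 = 18.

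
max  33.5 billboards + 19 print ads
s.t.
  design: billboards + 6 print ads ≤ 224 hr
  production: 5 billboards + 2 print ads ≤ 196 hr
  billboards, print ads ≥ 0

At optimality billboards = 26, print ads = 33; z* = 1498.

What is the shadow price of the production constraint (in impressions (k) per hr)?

6.5

At the optimum: design uses 224 of 224 (binding); production uses 196 of 196 (binding).
The binding rows give the dual system: 1·y_design + 5·y_production = 33.5 and 6·y_design + 2·y_production = 19.
This yields shadow prices y_design = 1, y_production = 6.5.
Shadow price of production = 6.5.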